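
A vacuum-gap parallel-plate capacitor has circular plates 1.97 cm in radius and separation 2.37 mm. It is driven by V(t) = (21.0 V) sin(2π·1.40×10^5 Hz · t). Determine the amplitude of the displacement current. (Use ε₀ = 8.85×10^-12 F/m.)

8.41×10^-5 A

(dE/dt)_max = V₀ω/d = 7.794×10^9 V/(m·s); ω = 2πf = 8.796×10^5 rad/s.
I_d,max = ε₀ A (dE/dt)_max = (8.85×10^-12)(1.219×10^-3)(7.794×10^9) = 8.41×10^-5 A.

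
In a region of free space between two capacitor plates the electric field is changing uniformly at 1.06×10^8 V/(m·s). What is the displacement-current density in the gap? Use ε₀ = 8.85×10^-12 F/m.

The displacement-current density is ε₀ ∂E/∂t = (8.85×10^-12)(1.06×10^8) = 9.38×10^-4 A/m².

9.38×10^-4 A/m²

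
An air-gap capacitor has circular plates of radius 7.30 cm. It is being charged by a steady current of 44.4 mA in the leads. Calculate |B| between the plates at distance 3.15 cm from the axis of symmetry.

5.25×10^-8 T

No conduction current crosses the gap, so I_d there equals the 0.0444 A in the leads.
An Ampèrian loop of radius r encloses a fraction (r/R)² of I_d. Then B·2πr = μ₀ I_d (r/R)², giving B = μ₀ I_d r/(2πR²) = 5.25×10^-8 T.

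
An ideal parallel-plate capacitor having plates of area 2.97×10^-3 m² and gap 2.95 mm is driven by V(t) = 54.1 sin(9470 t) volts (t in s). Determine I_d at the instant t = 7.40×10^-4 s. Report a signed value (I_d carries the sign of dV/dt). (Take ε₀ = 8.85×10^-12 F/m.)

C = ε₀A/d = (8.85×10^-12)(2.97×10^-3)/(2.95×10^-3) = 8.910×10^-12 F. dV/dt = V₀ω·cos(ωt); at ωt = 7.0078 rad this factor is 0.7488.
I_d = C dV/dt = (8.910×10^-12)(54.1)(9470)(0.7488) = 3.42×10^-6 A.

3.42×10^-6 A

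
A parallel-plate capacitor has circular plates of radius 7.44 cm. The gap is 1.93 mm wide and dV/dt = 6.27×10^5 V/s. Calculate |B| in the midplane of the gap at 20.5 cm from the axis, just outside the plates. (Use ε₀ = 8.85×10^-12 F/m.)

4.88×10^-11 T

With E = V/d, dE/dt = 3.249×10^8 V/(m·s) and πR² = 0.01739 m², giving I_d = ε₀ πR² dE/dt = 5.000×10^-5 A.
With r > R the enclosed displacement current is the full I_d; B = μ₀ I_d / (2πr) = 4.88×10^-11 T.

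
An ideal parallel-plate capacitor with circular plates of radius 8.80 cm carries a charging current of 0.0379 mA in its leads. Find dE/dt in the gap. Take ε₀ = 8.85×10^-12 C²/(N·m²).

1.76×10^8 V/(m·s)

The displacement current between the plates equals the conduction current, I_d = 0.0379 mA.
Since I_d = ε₀ A dE/dt, dE/dt = I_d/(ε₀A) = (3.79×10^-5)/((8.85×10^-12)(0.02433)) = 1.76×10^8 V/(m·s).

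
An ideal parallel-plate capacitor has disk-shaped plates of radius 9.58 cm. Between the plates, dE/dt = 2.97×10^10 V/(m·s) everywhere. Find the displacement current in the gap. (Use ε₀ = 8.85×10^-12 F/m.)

With a uniform field, Φ_E = EA, so I_d = ε₀ A dE/dt = 7.58×10^-3 A.

7.58×10^-3 A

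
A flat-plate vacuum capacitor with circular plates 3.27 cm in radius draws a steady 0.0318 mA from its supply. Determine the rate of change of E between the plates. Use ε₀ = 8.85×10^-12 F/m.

By continuity, I_d in the gap equals the 0.0318 mA flowing in the wire.
Then dE/dt = I_d/(ε₀A) = 1.07×10^9 V/(m·s).

1.07×10^9 V/(m·s)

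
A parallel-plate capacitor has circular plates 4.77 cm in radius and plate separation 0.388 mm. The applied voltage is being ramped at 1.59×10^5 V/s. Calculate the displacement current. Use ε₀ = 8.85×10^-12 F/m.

2.59×10^-5 A

The displacement current equals the charging current C dV/dt. With C = ε₀A/d = (8.85×10^-12)(7.148×10^-3)/(3.88×10^-4) = 1.630×10^-10 F, I_d = (1.630×10^-10)(1.59×10^5) = 2.59×10^-5 A.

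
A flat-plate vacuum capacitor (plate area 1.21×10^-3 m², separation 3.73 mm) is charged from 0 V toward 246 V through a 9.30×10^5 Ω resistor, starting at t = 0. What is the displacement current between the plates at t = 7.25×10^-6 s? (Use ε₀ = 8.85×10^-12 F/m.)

1.75×10^-5 A

C = ε₀A/d = (8.85×10^-12)(1.21×10^-3)/(3.73×10^-3) = 2.871×10^-12 F, so τ = RC = 2.670×10^-6 s.
The conduction current is I(t) = (V₀/R) e^(−t/τ), and the displacement current between the plates equals it.
t/τ = 2.715; I_d = (246/9.30×10^5) · e^(−2.715) = (2.645×10^-4)(0.06620) = 1.75×10^-5 A.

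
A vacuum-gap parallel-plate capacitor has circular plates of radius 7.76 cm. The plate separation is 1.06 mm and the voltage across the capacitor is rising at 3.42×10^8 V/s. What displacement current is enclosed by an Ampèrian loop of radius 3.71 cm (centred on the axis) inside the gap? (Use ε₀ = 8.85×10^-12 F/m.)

dE/dt = (dV/dt)/d = 3.226×10^11 V/(m·s); I_d = ε₀(πR²)(dE/dt) = (8.85×10^-12)(0.01892)(3.226×10^11) = 0.05402 A.
The field is uniform, so I_d,enc = I_d (r/R)² = (0.05402)(3.71/7.76)² = 0.0123 A.

0.0123 A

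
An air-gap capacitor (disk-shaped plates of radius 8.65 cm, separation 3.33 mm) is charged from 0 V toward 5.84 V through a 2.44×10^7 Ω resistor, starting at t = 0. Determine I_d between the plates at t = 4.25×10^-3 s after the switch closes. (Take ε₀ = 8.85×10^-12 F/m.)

C = ε₀A/d = (8.85×10^-12)(0.02351)/(3.33×10^-3) = 6.248×10^-11 F, so τ = RC = 1.525×10^-3 s.
The conduction current is I(t) = (V₀/R) e^(−t/τ), and the displacement current between the plates equals it.
t/τ = 2.787; I_d = (5.84/2.44×10^7) · e^(−2.787) = (2.393×10^-7)(0.06161) = 1.47×10^-8 A.

1.47×10^-8 A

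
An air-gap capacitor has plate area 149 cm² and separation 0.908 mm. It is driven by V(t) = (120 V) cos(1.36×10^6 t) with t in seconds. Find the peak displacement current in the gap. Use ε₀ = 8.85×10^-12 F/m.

C = ε₀A/d = (8.85×10^-12)(0.0149)/(9.08×10^-4) = 1.452×10^-10 F; ω = 1.36×10^6 rad/s.
I_d = C dV/dt, so |I_d|_max = C V₀ ω = (1.452×10^-10)(120)(1.36×10^6) = 0.0237 A.

0.0237 A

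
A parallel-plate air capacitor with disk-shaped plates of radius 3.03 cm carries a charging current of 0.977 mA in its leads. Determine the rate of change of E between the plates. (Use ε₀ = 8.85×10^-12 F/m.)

3.83×10^10 V/(m·s)

By continuity, I_d in the gap equals the 0.977 mA flowing in the wire.
Then dE/dt = I_d/(ε₀A) = 3.83×10^10 V/(m·s).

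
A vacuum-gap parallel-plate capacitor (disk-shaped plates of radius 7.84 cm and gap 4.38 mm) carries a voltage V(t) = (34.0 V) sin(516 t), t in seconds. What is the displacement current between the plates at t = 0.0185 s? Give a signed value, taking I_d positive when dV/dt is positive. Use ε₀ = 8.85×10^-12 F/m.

dE/dt = (V₀ω/d)·cos(ωt) with ωt = 9.546 rad: (34.0)(516)(-0.9927)/(4.38×10^-3) = -3.976×10^6 V/(m·s).
I_d = ε₀ A dE/dt = (8.85×10^-12)(0.01931)(-3.976×10^6) = -6.79×10^-7 A.

-6.79×10^-7 A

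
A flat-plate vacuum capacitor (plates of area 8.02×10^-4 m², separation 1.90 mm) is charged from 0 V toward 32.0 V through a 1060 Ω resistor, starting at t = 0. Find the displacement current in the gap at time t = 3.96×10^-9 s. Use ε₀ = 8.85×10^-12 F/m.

0.0111 A

With C = ε₀A/d = (8.85×10^-12)(8.02×10^-4)/(1.90×10^-3) = 3.736×10^-12 F, the time constant is τ = RC = 3.960×10^-9 s, so t/τ = 1.000 and e^(−t/τ) = 0.3679.
I_d = I_cond = (V₀/R) e^(−t/τ) = (0.03019)(0.3679) = 0.0111 A.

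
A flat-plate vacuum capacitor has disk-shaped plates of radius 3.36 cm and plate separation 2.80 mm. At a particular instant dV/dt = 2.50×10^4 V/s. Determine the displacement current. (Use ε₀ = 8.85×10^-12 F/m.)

E = V/d so dE/dt = (dV/dt)/d = 8.929×10^6 V/(m·s), and I_d = ε₀ A dE/dt = (8.85×10^-12)(3.547×10^-3)(8.929×10^6) = 2.80×10^-7 A.

2.80×10^-7 A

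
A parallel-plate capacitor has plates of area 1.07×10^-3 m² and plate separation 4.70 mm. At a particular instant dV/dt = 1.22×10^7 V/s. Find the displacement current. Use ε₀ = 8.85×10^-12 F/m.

2.46×10^-5 A

C = ε₀A/d = (8.85×10^-12)(1.07×10^-3)/(4.70×10^-3) = 2.015×10^-12 F.
I_d = C dV/dt = (2.015×10^-12)(1.22×10^7) = 2.46×10^-5 A.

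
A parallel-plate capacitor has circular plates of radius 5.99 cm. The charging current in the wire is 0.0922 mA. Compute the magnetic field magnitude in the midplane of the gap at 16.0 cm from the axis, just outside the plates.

1.15×10^-10 T

No conduction current crosses the gap, so I_d there equals the 9.22×10^-5 A in the leads.
For r ≥ R the full I_d is enclosed: B = μ₀ I_d/(2πr) = (4π×10^-7)(9.22×10^-5)/(2π·0.160) = 1.15×10^-10 T.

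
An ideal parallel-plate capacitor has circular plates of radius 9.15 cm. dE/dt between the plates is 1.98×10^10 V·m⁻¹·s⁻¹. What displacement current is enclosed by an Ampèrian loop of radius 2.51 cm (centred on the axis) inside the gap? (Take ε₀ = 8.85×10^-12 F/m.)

Total displacement current: I_d = ε₀(πR²)(dE/dt) = (8.85×10^-12)(0.02630)(1.98×10^10) = 4.609×10^-3 A.
Through an area πr² the displacement current is I_d·(πr²/πR²) = I_d (r/R)² = 3.47×10^-4 A.

3.47×10^-4 A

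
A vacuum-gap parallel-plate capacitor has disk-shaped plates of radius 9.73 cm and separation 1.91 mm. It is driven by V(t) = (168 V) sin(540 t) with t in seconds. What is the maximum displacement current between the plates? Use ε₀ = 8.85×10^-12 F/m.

1.25×10^-5 A

(dE/dt)_max = V₀ω/d = 4.750×10^7 V/(m·s); ω = 540 rad/s.
I_d,max = ε₀ A (dE/dt)_max = (8.85×10^-12)(0.02974)(4.750×10^7) = 1.25×10^-5 A.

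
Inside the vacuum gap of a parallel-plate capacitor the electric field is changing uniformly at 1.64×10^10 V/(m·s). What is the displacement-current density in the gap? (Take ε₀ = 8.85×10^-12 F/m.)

0.145 A/m²

J_d = ε₀ ∂E/∂t, so J_d = 0.145 A/m².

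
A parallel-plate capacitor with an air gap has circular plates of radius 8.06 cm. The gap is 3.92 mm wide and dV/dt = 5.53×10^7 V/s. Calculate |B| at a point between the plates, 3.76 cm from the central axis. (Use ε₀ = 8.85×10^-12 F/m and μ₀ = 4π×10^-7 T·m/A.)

2.95×10^-9 T

dE/dt = (dV/dt)/d = 1.411×10^10 V/(m·s); I_d = ε₀(πR²)(dE/dt) = (8.85×10^-12)(0.02041)(1.411×10^10) = 2.549×10^-3 A.
For r < R the Ampère–Maxwell law gives B(2πr) = μ₀ I_d (r²/R²), so B = μ₀ I_d r/(2πR²) = (4π×10^-7)(2.549×10^-3)(0.0376)/(2π·0.0806²) = 2.95×10^-9 T.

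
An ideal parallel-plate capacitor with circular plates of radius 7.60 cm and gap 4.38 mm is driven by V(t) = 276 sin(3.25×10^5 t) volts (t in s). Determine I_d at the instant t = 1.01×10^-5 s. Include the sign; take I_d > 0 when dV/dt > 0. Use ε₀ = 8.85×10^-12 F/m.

-3.26×10^-3 A

dE/dt = (V₀ω/d)·cos(ωt) with ωt = 3.2825 rad: (276)(3.25×10^5)(-0.9901)/(4.38×10^-3) = -2.028×10^10 V/(m·s).
I_d = ε₀ A dE/dt = (8.85×10^-12)(0.01815)(-2.028×10^10) = -3.26×10^-3 A.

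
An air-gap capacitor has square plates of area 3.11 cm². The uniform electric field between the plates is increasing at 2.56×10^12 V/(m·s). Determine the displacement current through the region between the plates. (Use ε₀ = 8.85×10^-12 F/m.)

With a uniform field, Φ_E = EA, so I_d = ε₀ A dE/dt = 7.05×10^-3 A.

7.05×10^-3 A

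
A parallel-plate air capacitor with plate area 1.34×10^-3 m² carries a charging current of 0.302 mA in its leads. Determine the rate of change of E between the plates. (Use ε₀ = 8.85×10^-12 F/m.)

By continuity, I_d in the gap equals the 0.302 mA flowing in the wire.
Inverting I_d = ε₀ A dE/dt gives dE/dt = 3.02×10^-4 / (8.85×10^-12 · 1.34×10^-3) = 2.55×10^10 V/(m·s).

2.55×10^10 V/(m·s)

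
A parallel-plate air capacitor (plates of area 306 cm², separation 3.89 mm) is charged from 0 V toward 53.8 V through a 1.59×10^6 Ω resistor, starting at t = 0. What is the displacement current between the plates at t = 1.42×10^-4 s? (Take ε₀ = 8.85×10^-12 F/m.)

C = ε₀A/d = (8.85×10^-12)(0.0306)/(3.89×10^-3) = 6.962×10^-11 F and τ = RC = 1.107×10^-4 s. I_d in the gap equals the RC charging current.
I_d(t) = (V₀/R) e^(−t/τ) = 3.384×10^-5 · e^(−1.283) = 9.38×10^-6 A.

9.38×10^-6 A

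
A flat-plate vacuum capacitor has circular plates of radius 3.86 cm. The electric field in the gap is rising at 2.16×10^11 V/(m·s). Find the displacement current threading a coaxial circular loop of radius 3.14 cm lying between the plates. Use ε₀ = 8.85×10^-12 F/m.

Total displacement current: I_d = ε₀(πR²)(dE/dt) = (8.85×10^-12)(4.681×10^-3)(2.16×10^11) = 8.948×10^-3 A.
The field is uniform, so I_d,enc = I_d (r/R)² = (8.948×10^-3)(3.14/3.86)² = 5.92×10^-3 A.

5.92×10^-3 A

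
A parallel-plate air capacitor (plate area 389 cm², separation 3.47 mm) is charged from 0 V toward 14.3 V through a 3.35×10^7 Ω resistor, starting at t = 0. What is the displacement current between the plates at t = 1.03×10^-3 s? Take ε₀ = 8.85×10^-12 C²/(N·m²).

With C = ε₀A/d = (8.85×10^-12)(0.0389)/(3.47×10^-3) = 9.921×10^-11 F, the time constant is τ = RC = 3.324×10^-3 s, so t/τ = 0.3099 and e^(−t/τ) = 0.7335.
I_d = I_cond = (V₀/R) e^(−t/τ) = (4.269×10^-7)(0.7335) = 3.13×10^-7 A.

3.13×10^-7 A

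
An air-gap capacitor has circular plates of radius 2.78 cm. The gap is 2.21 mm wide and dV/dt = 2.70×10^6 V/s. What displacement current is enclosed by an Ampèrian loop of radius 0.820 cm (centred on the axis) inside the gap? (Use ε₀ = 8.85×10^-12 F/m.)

2.28×10^-6 A

dE/dt = (dV/dt)/d = 1.222×10^9 V/(m·s); I_d = ε₀(πR²)(dE/dt) = (8.85×10^-12)(2.428×10^-3)(1.222×10^9) = 2.626×10^-5 A.
The field is uniform, so I_d,enc = I_d (r/R)² = (2.626×10^-5)(0.820/2.78)² = 2.28×10^-6 A.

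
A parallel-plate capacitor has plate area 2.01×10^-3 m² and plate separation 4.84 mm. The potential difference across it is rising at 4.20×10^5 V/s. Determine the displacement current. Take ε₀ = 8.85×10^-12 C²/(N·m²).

1.54×10^-6 A

C = ε₀A/d = (8.85×10^-12)(2.01×10^-3)/(4.84×10^-3) = 3.675×10^-12 F.
I_d = C dV/dt = (3.675×10^-12)(4.20×10^5) = 1.54×10^-6 A.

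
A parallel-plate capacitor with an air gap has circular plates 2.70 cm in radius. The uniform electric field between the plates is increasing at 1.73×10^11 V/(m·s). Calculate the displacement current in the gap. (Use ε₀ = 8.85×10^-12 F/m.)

3.51×10^-3 A

I_d = ε₀ A (dE/dt) = (8.85×10^-12)(2.290×10^-3 m²)(1.73×10^11) = 3.51×10^-3 A.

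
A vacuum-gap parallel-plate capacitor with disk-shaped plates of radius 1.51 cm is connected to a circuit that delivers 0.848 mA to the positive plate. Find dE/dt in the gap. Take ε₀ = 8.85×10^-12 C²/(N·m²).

Charge continuity gives I_d = I = 8.48×10^-4 A between the plates.
Since I_d = ε₀ A dE/dt, dE/dt = I_d/(ε₀A) = (8.48×10^-4)/((8.85×10^-12)(7.163×10^-4)) = 1.34×10^11 V/(m·s).

1.34×10^11 V/(m·s)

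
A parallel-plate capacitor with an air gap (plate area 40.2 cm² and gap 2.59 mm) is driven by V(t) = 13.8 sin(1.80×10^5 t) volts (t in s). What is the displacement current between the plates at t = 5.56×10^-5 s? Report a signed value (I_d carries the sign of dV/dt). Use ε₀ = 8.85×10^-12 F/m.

-2.85×10^-5 A

dV/dt = (13.8)(1.80×10^5)·cos(10.008) = -2.073×10^6 V/s.
I_d = C dV/dt with C = ε₀A/d = (8.85×10^-12)(4.02×10^-3)/(2.59×10^-3) = 1.374×10^-11 F, so I_d = (1.374×10^-11)(-2.073×10^6) = -2.85×10^-5 A.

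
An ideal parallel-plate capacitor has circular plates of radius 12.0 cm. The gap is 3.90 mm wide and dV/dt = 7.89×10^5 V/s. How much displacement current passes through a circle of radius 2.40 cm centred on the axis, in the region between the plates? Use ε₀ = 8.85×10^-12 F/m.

dE/dt = (dV/dt)/d = 2.023×10^8 V/(m·s); I_d = ε₀(πR²)(dE/dt) = (8.85×10^-12)(0.04524)(2.023×10^8) = 8.100×10^-5 A.
The field is uniform, so I_d,enc = I_d (r/R)² = (8.100×10^-5)(2.40/12.0)² = 3.24×10^-6 A.

3.24×10^-6 A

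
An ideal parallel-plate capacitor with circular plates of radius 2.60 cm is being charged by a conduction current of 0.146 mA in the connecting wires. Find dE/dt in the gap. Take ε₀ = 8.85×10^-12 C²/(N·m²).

7.77×10^9 V/(m·s)

The displacement current between the plates equals the conduction current, I_d = 0.146 mA.
Since I_d = ε₀ A dE/dt, dE/dt = I_d/(ε₀A) = (1.46×10^-4)/((8.85×10^-12)(2.124×10^-3)) = 7.77×10^9 V/(m·s).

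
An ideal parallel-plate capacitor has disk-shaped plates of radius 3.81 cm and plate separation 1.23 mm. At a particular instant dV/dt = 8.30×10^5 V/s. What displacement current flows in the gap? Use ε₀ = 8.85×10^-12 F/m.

2.72×10^-5 A

E = V/d so dE/dt = (dV/dt)/d = 6.748×10^8 V/(m·s), and I_d = ε₀ A dE/dt = (8.85×10^-12)(4.560×10^-3)(6.748×10^8) = 2.72×10^-5 A.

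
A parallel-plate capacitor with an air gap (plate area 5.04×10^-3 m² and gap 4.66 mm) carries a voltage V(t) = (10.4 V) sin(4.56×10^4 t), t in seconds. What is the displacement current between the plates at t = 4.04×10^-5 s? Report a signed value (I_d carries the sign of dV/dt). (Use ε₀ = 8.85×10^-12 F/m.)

-1.22×10^-6 A

dV/dt = (10.4)(4.56×10^4)·cos(1.84224) = -1.272×10^5 V/s.
I_d = C dV/dt with C = ε₀A/d = (8.85×10^-12)(5.04×10^-3)/(4.66×10^-3) = 9.572×10^-12 F, so I_d = (9.572×10^-12)(-1.272×10^5) = -1.22×10^-6 A.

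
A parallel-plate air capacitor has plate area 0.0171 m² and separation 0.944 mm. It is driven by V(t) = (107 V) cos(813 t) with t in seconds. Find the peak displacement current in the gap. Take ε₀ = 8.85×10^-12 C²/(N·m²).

(dE/dt)_max = V₀ω/d = 9.215×10^7 V/(m·s); ω = 813 rad/s.
I_d,max = ε₀ A (dE/dt)_max = (8.85×10^-12)(0.0171)(9.215×10^7) = 1.39×10^-5 A.

1.39×10^-5 A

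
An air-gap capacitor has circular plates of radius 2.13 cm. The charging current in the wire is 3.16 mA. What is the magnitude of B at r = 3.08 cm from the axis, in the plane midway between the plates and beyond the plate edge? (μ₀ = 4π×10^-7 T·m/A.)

No conduction current crosses the gap, so I_d there equals the 3.16×10^-3 A in the leads.
For r ≥ R the full I_d is enclosed: B = μ₀ I_d/(2πr) = (4π×10^-7)(3.16×10^-3)/(2π·0.0308) = 2.05×10^-8 T.

2.05×10^-8 T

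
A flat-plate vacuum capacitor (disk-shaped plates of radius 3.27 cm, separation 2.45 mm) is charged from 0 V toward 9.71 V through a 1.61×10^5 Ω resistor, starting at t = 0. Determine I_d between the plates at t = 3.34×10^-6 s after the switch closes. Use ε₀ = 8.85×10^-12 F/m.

C = ε₀A/d = (8.85×10^-12)(3.359×10^-3)/(2.45×10^-3) = 1.213×10^-11 F, so τ = RC = 1.953×10^-6 s.
The conduction current is I(t) = (V₀/R) e^(−t/τ), and the displacement current between the plates equals it.
t/τ = 1.710; I_d = (9.71/1.61×10^5) · e^(−1.710) = (6.031×10^-5)(0.1809) = 1.09×10^-5 A.

1.09×10^-5 A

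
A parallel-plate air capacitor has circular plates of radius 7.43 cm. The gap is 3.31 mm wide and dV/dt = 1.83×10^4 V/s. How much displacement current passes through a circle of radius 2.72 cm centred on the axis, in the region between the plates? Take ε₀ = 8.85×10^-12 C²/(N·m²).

1.14×10^-7 A

With E = V/d, dE/dt = 5.529×10^6 V/(m·s) and πR² = 0.01734 m², giving I_d = ε₀ πR² dE/dt = 8.485×10^-7 A.
The field is uniform, so I_d,enc = I_d (r/R)² = (8.485×10^-7)(2.72/7.43)² = 1.14×10^-7 A.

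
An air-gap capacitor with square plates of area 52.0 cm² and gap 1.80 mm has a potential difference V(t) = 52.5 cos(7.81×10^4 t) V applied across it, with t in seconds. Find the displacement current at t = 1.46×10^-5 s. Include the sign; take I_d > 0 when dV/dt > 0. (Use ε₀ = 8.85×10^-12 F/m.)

dV/dt = (52.5)(7.81×10^4)·−sin(1.14026) = -3.726×10^6 V/s.
I_d = C dV/dt with C = ε₀A/d = (8.85×10^-12)(5.20×10^-3)/(1.80×10^-3) = 2.557×10^-11 F, so I_d = (2.557×10^-11)(-3.726×10^6) = -9.53×10^-5 A.

-9.53×10^-5 A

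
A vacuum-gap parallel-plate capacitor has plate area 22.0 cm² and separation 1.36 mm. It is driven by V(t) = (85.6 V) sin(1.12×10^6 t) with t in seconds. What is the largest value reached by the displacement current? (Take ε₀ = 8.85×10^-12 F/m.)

(dE/dt)_max = V₀ω/d = 7.049×10^10 V/(m·s); ω = 1.12×10^6 rad/s.
I_d,max = ε₀ A (dE/dt)_max = (8.85×10^-12)(2.20×10^-3)(7.049×10^10) = 1.37×10^-3 A.

1.37×10^-3 A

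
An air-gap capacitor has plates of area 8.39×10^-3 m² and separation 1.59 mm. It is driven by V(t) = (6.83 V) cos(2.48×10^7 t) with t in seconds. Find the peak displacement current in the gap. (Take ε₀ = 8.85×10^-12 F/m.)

(dE/dt)_max = V₀ω/d = 1.065×10^11 V/(m·s); ω = 2.48×10^7 rad/s.
I_d,max = ε₀ A (dE/dt)_max = (8.85×10^-12)(8.39×10^-3)(1.065×10^11) = 7.91×10^-3 A.

7.91×10^-3 A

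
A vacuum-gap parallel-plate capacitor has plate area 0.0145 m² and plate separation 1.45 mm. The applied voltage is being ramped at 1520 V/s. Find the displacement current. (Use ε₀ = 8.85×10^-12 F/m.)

The displacement current equals the charging current C dV/dt. With C = ε₀A/d = (8.85×10^-12)(0.0145)/(1.45×10^-3) = 8.850×10^-11 F, I_d = (8.850×10^-11)(1520) = 1.35×10^-7 A.

1.35×10^-7 A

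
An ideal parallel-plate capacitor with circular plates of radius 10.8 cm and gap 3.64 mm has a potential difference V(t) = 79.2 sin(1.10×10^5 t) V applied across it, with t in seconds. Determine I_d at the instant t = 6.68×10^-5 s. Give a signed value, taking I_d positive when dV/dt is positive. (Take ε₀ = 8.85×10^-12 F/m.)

dE/dt = (V₀ω/d)·cos(ωt) with ωt = 7.348 rad: (79.2)(1.10×10^5)(0.4847)/(3.64×10^-3) = 1.160×10^9 V/(m·s).
I_d = ε₀ A dE/dt = (8.85×10^-12)(0.03664)(1.160×10^9) = 3.76×10^-4 A.

3.76×10^-4 A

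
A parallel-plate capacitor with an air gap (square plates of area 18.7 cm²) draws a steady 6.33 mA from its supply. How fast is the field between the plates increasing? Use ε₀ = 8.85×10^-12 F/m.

The displacement current between the plates equals the conduction current, I_d = 6.33 mA.
Then dE/dt = I_d/(ε₀A) = 3.82×10^11 V/(m·s).

3.82×10^11 V/(m·s)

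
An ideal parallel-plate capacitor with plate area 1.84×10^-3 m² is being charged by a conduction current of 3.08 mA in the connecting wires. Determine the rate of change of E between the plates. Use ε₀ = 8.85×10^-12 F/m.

Charge continuity gives I_d = I = 3.08×10^-3 A between the plates.
Then dE/dt = I_d/(ε₀A) = 1.89×10^11 V/(m·s).

1.89×10^11 V/(m·s)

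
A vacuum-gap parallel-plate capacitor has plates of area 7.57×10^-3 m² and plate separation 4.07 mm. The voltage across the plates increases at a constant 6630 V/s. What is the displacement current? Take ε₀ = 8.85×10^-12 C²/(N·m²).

1.09×10^-7 A

The displacement current equals the charging current C dV/dt. With C = ε₀A/d = (8.85×10^-12)(7.57×10^-3)/(4.07×10^-3) = 1.646×10^-11 F, I_d = (1.646×10^-11)(6630) = 1.09×10^-7 A.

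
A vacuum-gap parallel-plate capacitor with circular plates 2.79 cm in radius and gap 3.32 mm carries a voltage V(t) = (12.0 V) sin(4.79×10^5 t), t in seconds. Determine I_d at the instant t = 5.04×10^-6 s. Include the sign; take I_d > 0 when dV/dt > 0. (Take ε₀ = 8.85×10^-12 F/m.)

dV/dt = (12.0)(4.79×10^5)·cos(2.41416) = -4.293×10^6 V/s.
I_d = C dV/dt with C = ε₀A/d = (8.85×10^-12)(2.445×10^-3)/(3.32×10^-3) = 6.518×10^-12 F, so I_d = (6.518×10^-12)(-4.293×10^6) = -2.80×10^-5 A.

-2.80×10^-5 A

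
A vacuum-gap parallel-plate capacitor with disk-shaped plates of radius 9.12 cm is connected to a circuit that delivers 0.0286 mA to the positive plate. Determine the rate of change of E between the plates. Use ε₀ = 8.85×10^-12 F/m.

1.24×10^8 V/(m·s)

Charge continuity gives I_d = I = 2.86×10^-5 A between the plates.
Then dE/dt = I_d/(ε₀A) = 1.24×10^8 V/(m·s).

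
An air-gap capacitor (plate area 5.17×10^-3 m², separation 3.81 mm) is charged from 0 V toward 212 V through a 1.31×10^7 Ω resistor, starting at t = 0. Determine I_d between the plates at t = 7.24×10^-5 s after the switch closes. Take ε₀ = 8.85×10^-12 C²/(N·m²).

1.02×10^-5 A

C = ε₀A/d = (8.85×10^-12)(5.17×10^-3)/(3.81×10^-3) = 1.201×10^-11 F, so τ = RC = 1.573×10^-4 s.
The conduction current is I(t) = (V₀/R) e^(−t/τ), and the displacement current between the plates equals it.
t/τ = 0.4603; I_d = (212/1.31×10^7) · e^(−0.4603) = (1.618×10^-5)(0.6311) = 1.02×10^-5 A.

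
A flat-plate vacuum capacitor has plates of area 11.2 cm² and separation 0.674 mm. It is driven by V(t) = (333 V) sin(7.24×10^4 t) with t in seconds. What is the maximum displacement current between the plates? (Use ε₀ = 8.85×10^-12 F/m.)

3.55×10^-4 A

C = ε₀A/d = (8.85×10^-12)(1.12×10^-3)/(6.74×10^-4) = 1.471×10^-11 F; ω = 7.24×10^4 rad/s.
I_d = C dV/dt, so |I_d|_max = C V₀ ω = (1.471×10^-11)(333)(7.24×10^4) = 3.55×10^-4 A.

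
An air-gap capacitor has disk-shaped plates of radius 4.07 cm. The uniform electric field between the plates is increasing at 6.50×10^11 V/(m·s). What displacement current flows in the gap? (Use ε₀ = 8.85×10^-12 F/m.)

0.0299 A

I_d = ε₀ A (dE/dt) = (8.85×10^-12)(5.204×10^-3 m²)(6.50×10^11) = 0.0299 A.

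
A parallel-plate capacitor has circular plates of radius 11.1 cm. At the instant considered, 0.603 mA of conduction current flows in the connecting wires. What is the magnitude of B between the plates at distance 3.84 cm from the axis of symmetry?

3.76×10^-10 T

By continuity the displacement current in the gap matches the conduction current: I_d = 6.03×10^-4 A.
For r < R the Ampère–Maxwell law gives B(2πr) = μ₀ I_d (r²/R²), so B = μ₀ I_d r/(2πR²) = (4π×10^-7)(6.03×10^-4)(0.0384)/(2π·0.111²) = 3.76×10^-10 T.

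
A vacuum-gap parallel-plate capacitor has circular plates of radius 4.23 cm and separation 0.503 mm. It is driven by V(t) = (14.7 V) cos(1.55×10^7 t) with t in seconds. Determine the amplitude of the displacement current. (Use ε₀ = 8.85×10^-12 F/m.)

(dE/dt)_max = V₀ω/d = 4.530×10^11 V/(m·s); ω = 1.55×10^7 rad/s.
I_d,max = ε₀ A (dE/dt)_max = (8.85×10^-12)(5.621×10^-3)(4.530×10^11) = 0.0225 A.

0.0225 A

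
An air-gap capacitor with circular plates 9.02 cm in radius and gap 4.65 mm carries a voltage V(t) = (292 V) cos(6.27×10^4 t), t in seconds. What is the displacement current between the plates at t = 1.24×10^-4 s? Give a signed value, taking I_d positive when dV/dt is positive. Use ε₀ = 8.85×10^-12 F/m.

dV/dt = (292)(6.27×10^4)·−sin(7.7748) = -1.825×10^7 V/s.
I_d = C dV/dt with C = ε₀A/d = (8.85×10^-12)(0.02556)/(4.65×10^-3) = 4.865×10^-11 F, so I_d = (4.865×10^-11)(-1.825×10^7) = -8.88×10^-4 A.

-8.88×10^-4 A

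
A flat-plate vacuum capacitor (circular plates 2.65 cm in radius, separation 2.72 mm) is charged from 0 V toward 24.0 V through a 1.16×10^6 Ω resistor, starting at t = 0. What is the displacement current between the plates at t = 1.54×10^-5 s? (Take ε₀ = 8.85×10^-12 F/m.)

3.25×10^-6 A

With C = ε₀A/d = (8.85×10^-12)(2.206×10^-3)/(2.72×10^-3) = 7.178×10^-12 F, the time constant is τ = RC = 8.326×10^-6 s, so t/τ = 1.850 and e^(−t/τ) = 0.1572.
I_d = I_cond = (V₀/R) e^(−t/τ) = (2.069×10^-5)(0.1572) = 3.25×10^-6 A.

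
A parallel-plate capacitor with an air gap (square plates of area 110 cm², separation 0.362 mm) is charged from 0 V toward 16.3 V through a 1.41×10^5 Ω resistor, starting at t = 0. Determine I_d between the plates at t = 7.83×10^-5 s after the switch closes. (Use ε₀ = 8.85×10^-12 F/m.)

C = ε₀A/d = (8.85×10^-12)(0.0110)/(3.62×10^-4) = 2.689×10^-10 F and τ = RC = 3.791×10^-5 s. I_d in the gap equals the RC charging current.
I_d(t) = (V₀/R) e^(−t/τ) = 1.156×10^-4 · e^(−2.065) = 1.47×10^-5 A.

1.47×10^-5 A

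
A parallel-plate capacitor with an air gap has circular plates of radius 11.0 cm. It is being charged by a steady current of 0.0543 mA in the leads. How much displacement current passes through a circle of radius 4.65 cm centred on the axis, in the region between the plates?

By continuity the displacement current in the gap matches the conduction current: I_d = 5.43×10^-5 A.
Since J_d is uniform, the enclosed fraction is (r/R)² = 0.1787, giving I_d,enc = 9.70×10^-6 A.

9.70×10^-6 A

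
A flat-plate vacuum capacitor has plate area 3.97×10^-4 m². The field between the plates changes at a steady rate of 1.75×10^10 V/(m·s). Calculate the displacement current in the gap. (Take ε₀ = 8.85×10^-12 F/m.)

6.15×10^-5 A

The displacement current is ε₀ times dΦ_E/dt = ε₀ A dE/dt = (8.85×10^-12)(3.97×10^-4)(1.75×10^10) = 6.15×10^-5 A.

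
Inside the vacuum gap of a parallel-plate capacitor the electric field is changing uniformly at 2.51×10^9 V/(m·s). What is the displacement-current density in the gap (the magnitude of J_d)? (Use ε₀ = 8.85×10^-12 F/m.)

0.0222 A/m²

J_d = ε₀ dE/dt = (8.85×10^-12)(2.51×10^9) = 0.0222 A/m².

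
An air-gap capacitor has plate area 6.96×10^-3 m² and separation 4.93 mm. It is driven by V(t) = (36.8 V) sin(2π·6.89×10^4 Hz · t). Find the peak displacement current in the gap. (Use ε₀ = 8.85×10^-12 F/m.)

1.99×10^-4 A

C = ε₀A/d = (8.85×10^-12)(6.96×10^-3)/(4.93×10^-3) = 1.249×10^-11 F; ω = 2πf = 4.329×10^5 rad/s.
I_d = C dV/dt, so |I_d|_max = C V₀ ω = (1.249×10^-11)(36.8)(4.329×10^5) = 1.99×10^-4 A.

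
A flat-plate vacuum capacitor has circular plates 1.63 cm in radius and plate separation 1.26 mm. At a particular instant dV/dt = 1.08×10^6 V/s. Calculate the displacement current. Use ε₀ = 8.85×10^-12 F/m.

The field between the plates is E = V/d, so dE/dt = (1.08×10^6)/(1.26×10^-3 m) = 8.571×10^8 V/(m·s).
I_d = ε₀ A (dE/dt) = (8.85×10^-12)(8.347×10^-4)(8.571×10^8) = 6.33×10^-6 A.

6.33×10^-6 A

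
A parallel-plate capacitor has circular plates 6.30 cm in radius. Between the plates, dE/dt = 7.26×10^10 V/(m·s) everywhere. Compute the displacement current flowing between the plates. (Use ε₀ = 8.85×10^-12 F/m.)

8.01×10^-3 A

With a uniform field, Φ_E = EA, so I_d = ε₀ A dE/dt = 8.01×10^-3 A.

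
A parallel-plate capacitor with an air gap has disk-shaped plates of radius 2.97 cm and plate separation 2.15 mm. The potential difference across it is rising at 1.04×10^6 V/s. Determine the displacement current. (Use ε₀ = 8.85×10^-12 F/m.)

1.19×10^-5 A

E = V/d so dE/dt = (dV/dt)/d = 4.837×10^8 V/(m·s), and I_d = ε₀ A dE/dt = (8.85×10^-12)(2.771×10^-3)(4.837×10^8) = 1.19×10^-5 A.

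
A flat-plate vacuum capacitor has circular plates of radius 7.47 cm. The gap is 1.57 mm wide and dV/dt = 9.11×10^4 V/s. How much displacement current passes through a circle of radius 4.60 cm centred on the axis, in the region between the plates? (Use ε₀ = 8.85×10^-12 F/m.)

I_d = C dV/dt with C = ε₀πR²/d = 9.882×10^-11 F, so I_d = (9.882×10^-11)(9.11×10^4) = 9.003×10^-6 A.
Through an area πr² the displacement current is I_d·(πr²/πR²) = I_d (r/R)² = 3.41×10^-6 A.

3.41×10^-6 A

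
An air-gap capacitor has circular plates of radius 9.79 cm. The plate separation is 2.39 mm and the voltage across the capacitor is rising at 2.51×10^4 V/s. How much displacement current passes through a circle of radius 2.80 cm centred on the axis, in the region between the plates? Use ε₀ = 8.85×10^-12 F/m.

dE/dt = (dV/dt)/d = 1.050×10^7 V/(m·s); I_d = ε₀(πR²)(dE/dt) = (8.85×10^-12)(0.03011)(1.050×10^7) = 2.798×10^-6 A.
Through an area πr² the displacement current is I_d·(πr²/πR²) = I_d (r/R)² = 2.29×10^-7 A.

2.29×10^-7 A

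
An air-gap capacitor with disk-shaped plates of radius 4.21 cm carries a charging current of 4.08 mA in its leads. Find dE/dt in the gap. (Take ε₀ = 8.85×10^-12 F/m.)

By continuity, I_d in the gap equals the 4.08 mA flowing in the wire.
Inverting I_d = ε₀ A dE/dt gives dE/dt = 4.08×10^-3 / (8.85×10^-12 · 5.568×10^-3) = 8.28×10^10 V/(m·s).

8.28×10^10 V/(m·s)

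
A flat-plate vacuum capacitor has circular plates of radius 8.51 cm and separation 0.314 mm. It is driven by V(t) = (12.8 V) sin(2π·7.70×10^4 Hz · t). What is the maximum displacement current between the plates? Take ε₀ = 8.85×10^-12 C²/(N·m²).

3.97×10^-3 A

The displacement current equals the conduction current C dV/dt, which peaks at C V₀ ω.
With C = ε₀A/d = (8.85×10^-12)(0.02275)/(3.14×10^-4) = 6.412×10^-10 F and ω = 2πf = 4.838×10^5 rad/s, I_d,max = (6.412×10^-10)(12.8)(4.838×10^5) = 3.97×10^-3 A.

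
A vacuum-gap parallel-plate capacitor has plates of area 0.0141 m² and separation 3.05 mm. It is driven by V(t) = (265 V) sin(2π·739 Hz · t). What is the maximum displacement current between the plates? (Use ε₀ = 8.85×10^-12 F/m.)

(dE/dt)_max = V₀ω/d = 4.034×10^8 V/(m·s); ω = 2πf = 4643 rad/s.
I_d,max = ε₀ A (dE/dt)_max = (8.85×10^-12)(0.0141)(4.034×10^8) = 5.03×10^-5 A.

5.03×10^-5 A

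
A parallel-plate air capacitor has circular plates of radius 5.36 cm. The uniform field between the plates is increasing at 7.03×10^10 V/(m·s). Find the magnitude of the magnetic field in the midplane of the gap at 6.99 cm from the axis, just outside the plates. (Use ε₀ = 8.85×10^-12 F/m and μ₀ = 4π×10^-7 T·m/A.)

Total displacement current: I_d = ε₀(πR²)(dE/dt) = (8.85×10^-12)(9.026×10^-3)(7.03×10^10) = 5.616×10^-3 A.
Outside the plates the loop encloses all of I_d, so B·2πr = μ₀ I_d and B = 1.61×10^-8 T.

1.61×10^-8 T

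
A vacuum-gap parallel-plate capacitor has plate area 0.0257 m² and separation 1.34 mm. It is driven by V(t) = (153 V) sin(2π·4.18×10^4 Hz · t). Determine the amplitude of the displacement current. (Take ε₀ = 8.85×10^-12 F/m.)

C = ε₀A/d = (8.85×10^-12)(0.0257)/(1.34×10^-3) = 1.697×10^-10 F; ω = 2πf = 2.626×10^5 rad/s.
I_d = C dV/dt, so |I_d|_max = C V₀ ω = (1.697×10^-10)(153)(2.626×10^5) = 6.82×10^-3 A.

6.82×10^-3 A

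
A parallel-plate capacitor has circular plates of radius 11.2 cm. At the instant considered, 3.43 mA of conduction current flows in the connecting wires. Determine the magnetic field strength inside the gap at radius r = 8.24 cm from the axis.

4.51×10^-9 T

Between the plates the displacement current equals the wire current: I_d = 3.43 mA = 3.43×10^-3 A.
An Ampèrian loop of radius r encloses a fraction (r/R)² of I_d. Then B·2πr = μ₀ I_d (r/R)², giving B = μ₀ I_d r/(2πR²) = 4.51×10^-9 T.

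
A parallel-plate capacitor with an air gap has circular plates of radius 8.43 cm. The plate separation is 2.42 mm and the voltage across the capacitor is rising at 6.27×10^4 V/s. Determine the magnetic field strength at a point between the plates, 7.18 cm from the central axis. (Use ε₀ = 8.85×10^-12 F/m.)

1.03×10^-11 T

I_d = C dV/dt with C = ε₀πR²/d = 8.166×10^-11 F, so I_d = (8.166×10^-11)(6.27×10^4) = 5.120×10^-6 A.
∮B·dl = μ₀ I_d,enc with I_d,enc = I_d r²/R² = 3.714×10^-6 A; so B = μ₀ I_d,enc/(2πr) = 1.03×10^-11 T.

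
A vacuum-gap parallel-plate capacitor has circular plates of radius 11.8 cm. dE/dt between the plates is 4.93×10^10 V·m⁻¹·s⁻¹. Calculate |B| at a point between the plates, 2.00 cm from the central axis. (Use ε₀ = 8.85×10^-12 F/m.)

5.48×10^-9 T

Total displacement current: I_d = ε₀(πR²)(dE/dt) = (8.85×10^-12)(0.04374)(4.93×10^10) = 0.01908 A.
An Ampèrian loop of radius r encloses a fraction (r/R)² of I_d. Then B·2πr = μ₀ I_d (r/R)², giving B = μ₀ I_d r/(2πR²) = 5.48×10^-9 T.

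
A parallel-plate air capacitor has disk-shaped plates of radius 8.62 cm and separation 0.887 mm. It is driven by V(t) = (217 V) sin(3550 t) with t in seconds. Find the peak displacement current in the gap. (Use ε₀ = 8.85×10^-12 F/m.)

1.79×10^-4 A

C = ε₀A/d = (8.85×10^-12)(0.02334)/(8.87×10^-4) = 2.329×10^-10 F; ω = 3550 rad/s.
I_d = C dV/dt, so |I_d|_max = C V₀ ω = (2.329×10^-10)(217)(3550) = 1.79×10^-4 A.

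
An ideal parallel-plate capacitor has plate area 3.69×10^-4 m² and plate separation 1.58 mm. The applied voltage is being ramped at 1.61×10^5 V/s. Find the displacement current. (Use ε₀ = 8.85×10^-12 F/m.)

C = ε₀A/d = (8.85×10^-12)(3.69×10^-4)/(1.58×10^-3) = 2.067×10^-12 F.
I_d = C dV/dt = (2.067×10^-12)(1.61×10^5) = 3.33×10^-7 A.

3.33×10^-7 A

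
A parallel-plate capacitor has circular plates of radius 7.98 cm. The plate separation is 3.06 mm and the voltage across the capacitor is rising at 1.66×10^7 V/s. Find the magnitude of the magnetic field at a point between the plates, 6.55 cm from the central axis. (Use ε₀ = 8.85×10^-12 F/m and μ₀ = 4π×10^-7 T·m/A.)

1.98×10^-9 T

I_d = C dV/dt with C = ε₀πR²/d = 5.787×10^-11 F, so I_d = (5.787×10^-11)(1.66×10^7) = 9.606×10^-4 A.
∮B·dl = μ₀ I_d,enc with I_d,enc = I_d r²/R² = 6.472×10^-4 A; so B = μ₀ I_d,enc/(2πr) = 1.98×10^-9 T.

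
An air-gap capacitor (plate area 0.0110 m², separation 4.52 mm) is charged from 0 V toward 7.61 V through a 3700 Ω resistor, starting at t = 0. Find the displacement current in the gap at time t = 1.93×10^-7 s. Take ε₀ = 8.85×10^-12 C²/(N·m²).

With C = ε₀A/d = (8.85×10^-12)(0.0110)/(4.52×10^-3) = 2.154×10^-11 F, the time constant is τ = RC = 7.970×10^-8 s, so t/τ = 2.422 and e^(−t/τ) = 0.08874.
I_d = I_cond = (V₀/R) e^(−t/τ) = (2.057×10^-3)(0.08874) = 1.83×10^-4 A.

1.83×10^-4 A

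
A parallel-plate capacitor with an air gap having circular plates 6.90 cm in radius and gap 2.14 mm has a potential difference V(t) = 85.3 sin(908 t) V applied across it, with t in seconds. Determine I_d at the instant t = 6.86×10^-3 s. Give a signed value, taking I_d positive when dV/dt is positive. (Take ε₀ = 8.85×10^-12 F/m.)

4.78×10^-6 A

dE/dt = (V₀ω/d)·cos(ωt) with ωt = 6.22888 rad: (85.3)(908)(0.9985)/(2.14×10^-3) = 3.614×10^7 V/(m·s).
I_d = ε₀ A dE/dt = (8.85×10^-12)(0.01496)(3.614×10^7) = 4.78×10^-6 A.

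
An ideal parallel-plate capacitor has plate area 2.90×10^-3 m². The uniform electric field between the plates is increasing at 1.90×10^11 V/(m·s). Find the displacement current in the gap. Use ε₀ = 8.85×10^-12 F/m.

4.88×10^-3 A

The displacement current is ε₀ times dΦ_E/dt = ε₀ A dE/dt = (8.85×10^-12)(2.90×10^-3)(1.90×10^11) = 4.88×10^-3 A.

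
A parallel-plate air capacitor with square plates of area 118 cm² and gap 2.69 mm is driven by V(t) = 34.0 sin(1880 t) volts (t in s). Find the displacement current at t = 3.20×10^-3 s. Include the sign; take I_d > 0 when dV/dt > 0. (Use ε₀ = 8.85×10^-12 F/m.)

dV/dt = (34.0)(1880)·cos(6.016) = 6.165×10^4 V/s.
I_d = C dV/dt with C = ε₀A/d = (8.85×10^-12)(0.0118)/(2.69×10^-3) = 3.882×10^-11 F, so I_d = (3.882×10^-11)(6.165×10^4) = 2.39×10^-6 A.

2.39×10^-6 A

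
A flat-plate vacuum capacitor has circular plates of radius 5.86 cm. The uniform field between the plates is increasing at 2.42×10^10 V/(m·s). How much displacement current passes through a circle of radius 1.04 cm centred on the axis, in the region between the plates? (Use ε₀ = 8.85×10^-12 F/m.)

I_d = ε₀ dΦ_E/dt = ε₀ πR² (dE/dt) = (8.85×10^-12)(0.01079)(2.42×10^10) = 2.311×10^-3 A through the full plate area.
Through an area πr² the displacement current is I_d·(πr²/πR²) = I_d (r/R)² = 7.28×10^-5 A.

7.28×10^-5 A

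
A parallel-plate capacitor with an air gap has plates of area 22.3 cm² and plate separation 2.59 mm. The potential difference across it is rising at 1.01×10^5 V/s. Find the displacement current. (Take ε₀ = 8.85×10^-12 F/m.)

7.70×10^-7 A

C = ε₀A/d = (8.85×10^-12)(2.23×10^-3)/(2.59×10^-3) = 7.620×10^-12 F.
I_d = C dV/dt = (7.620×10^-12)(1.01×10^5) = 7.70×10^-7 A.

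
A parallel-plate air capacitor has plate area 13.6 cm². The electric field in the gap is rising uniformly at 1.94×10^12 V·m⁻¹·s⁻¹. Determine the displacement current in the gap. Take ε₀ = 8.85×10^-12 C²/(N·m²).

The displacement current is ε₀ times dΦ_E/dt = ε₀ A dE/dt = (8.85×10^-12)(1.36×10^-3)(1.94×10^12) = 0.0233 A.

0.0233 A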